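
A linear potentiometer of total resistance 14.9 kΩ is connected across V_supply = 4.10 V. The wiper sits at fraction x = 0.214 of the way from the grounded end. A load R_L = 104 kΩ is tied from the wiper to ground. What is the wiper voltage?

Split the track: R_lower = x·R_p = 3.189 kΩ, R_upper = (1−x)·R_p = 11.71 kΩ.
(x·R_p) ‖ R_L = 3.094 kΩ.
V_out = 4.10 × 3.094/(11.71 + 3.094) = 0.8568 V.

V_out ≈ 0.857 V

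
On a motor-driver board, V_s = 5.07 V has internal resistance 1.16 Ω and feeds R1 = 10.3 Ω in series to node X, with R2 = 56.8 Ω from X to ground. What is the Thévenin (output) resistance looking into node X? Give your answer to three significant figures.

R1' = 1.16 + 10.3 = 11.46 Ω (source resistance + R1).
Looking into X with the source shorted: R_th = R1'·R2/(R1'+R2) = 11.46 × 56.8/68.26 = 9.536 Ω.

R_th ≈ 9.54 Ω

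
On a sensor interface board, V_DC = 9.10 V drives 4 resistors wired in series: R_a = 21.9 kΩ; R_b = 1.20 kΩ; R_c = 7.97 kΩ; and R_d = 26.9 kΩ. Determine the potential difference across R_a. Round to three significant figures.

V ≈ 3.44 V

ΣR = 21.9 + 1.20 + 7.97 + 26.9 = 57.97 kΩ.
Voltage divider: V = V_DC · (21.90 / 57.97) = 9.10 × 0.3778 = 3.438 V.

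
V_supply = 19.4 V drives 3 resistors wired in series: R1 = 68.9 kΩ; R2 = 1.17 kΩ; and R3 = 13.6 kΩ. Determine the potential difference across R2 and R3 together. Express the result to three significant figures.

V ≈ 3.42 V

Total series resistance ΣR = 68.9 + 1.17 + 13.6 = 83.67 kΩ.
R_{R2..R3} = 1.17 + 13.6 = 14.77 kΩ.
By the voltage-divider rule, V = 19.4 × 14.77/83.67 = 3.425 V.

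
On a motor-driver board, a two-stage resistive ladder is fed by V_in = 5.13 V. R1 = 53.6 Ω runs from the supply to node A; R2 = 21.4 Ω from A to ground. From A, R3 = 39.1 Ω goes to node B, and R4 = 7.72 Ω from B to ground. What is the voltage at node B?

Looking into the second stage from A: R3 + R4 = 46.82 Ω appears in parallel with R2.
R2 ‖ (R3+R4) = 14.69 Ω.
So V_A = 5.13 × 0.2151 = 1.103 V.
V_B = V_A × 0.1649 = 0.1819 V.

V_B ≈ 0.182 V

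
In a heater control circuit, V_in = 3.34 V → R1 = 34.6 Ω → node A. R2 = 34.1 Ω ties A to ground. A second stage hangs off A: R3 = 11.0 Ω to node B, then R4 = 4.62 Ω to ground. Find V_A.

V_A ≈ 0.790 V

Looking into the second stage from A: R3 + R4 = 15.62 Ω appears in parallel with R2.
R2 ‖ (R3+R4) = 10.71 Ω.
V_A = 3.34 × 10.71/(34.6 + 10.71) = 0.7896 V.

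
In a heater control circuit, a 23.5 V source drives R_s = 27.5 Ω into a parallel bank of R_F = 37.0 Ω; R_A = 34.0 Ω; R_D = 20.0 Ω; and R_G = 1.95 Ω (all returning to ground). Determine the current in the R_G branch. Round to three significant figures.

I ≈ 0.668 A

Equivalent of the parallel group: R_p = 1.615 Ω.
Node voltage V_A = V_s · R_p/(R_s + R_p) = 23.5 × 0.05546 = 1.303 V.
Branch current I = V_A/R_G = 1.303/1.95 = 0.6684 A.
(Check via current divider: I_total = 0.8071 A; share G_k/ΣG = 0.8281 → same result.)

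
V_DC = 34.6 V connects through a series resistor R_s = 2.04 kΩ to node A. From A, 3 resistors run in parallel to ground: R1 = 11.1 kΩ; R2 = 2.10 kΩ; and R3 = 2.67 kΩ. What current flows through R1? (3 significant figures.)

I ≈ 1.07 mA

Parallel bank: R_p = 1/(1/11.1 + 1/2.10 + 1/2.67) = 1.063 kΩ.
Node voltage V_A = V_DC · R_p/(R_s + R_p) = 34.6 × 0.3426 = 11.85 V.
Branch current I = V_A/R1 = 11.85/11.1 = 1.068 mA.
(Check via current divider: I_total = 11.15 mA; share G_k/ΣG = 0.09576 → same result.)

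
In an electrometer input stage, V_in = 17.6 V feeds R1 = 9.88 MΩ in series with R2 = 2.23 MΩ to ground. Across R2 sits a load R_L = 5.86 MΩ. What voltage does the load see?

The load sits in parallel with R2, giving an effective lower resistance R2' = R2·R_L/(R2+R_L) = 1.615 MΩ.
Now apply the divider: V_out = 17.6 × 0.1405 = 2.473 V.

V_out ≈ 2.47 V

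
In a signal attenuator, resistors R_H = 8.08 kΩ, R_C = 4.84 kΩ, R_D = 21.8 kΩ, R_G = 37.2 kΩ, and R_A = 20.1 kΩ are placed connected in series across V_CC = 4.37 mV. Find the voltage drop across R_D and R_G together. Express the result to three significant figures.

V ≈ 2.80 mV

ΣR = 8.08 + 4.84 + 21.8 + 37.2 + 20.1 = 92.02 kΩ.
R_{R_D..R_G} = 21.8 + 37.2 = 59.00 kΩ.
By the voltage-divider rule, V = 4.37 × 59.00/92.02 = 2.802 mV.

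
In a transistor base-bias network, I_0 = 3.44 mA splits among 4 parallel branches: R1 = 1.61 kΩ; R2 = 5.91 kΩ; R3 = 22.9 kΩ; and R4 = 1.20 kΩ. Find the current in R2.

Conductances: ΣG = 1/1.61 + 1/5.91 + 1/22.9 + 1/1.20 = 1.667 (1/kΩ).
Current divider: I(R2) = I_0 · G_k/ΣG = 3.44 × (0.1692/1.667) = 3.44 × 0.1015 = 0.3491 mA.

I ≈ 0.349 mA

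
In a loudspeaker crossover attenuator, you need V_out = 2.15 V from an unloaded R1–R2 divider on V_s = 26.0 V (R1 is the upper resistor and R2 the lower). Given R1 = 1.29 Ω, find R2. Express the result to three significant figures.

The divider ratio is R2/(R1+R2) = 2.15/26.0 = 0.08269.
Rearranging, R2 = R1·k/(1−k) = 1.29 × 0.09015 = 0.1163 Ω.

R2 ≈ 0.116 Ω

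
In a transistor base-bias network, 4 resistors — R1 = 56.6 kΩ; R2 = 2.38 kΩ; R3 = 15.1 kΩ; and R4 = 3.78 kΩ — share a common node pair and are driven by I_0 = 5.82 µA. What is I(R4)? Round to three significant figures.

Conductances: ΣG = 1/56.6 + 1/2.38 + 1/15.1 + 1/3.78 = 0.7686 (1/kΩ).
Current divider: I(R4) = I_0 · G_k/ΣG = 5.82 × (0.2646/0.7686) = 5.82 × 0.3442 = 2.003 µA.

I ≈ 2.00 µA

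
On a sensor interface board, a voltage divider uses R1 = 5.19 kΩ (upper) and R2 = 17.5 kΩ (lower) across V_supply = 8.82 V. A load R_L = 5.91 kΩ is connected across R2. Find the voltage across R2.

R2 ‖ R_L = (17.5 × 5.91)/(17.5 + 5.91) = 4.418 kΩ.
Now apply the divider: V_out = 8.82 × 0.4598 = 4.056 V.

V_out ≈ 4.06 V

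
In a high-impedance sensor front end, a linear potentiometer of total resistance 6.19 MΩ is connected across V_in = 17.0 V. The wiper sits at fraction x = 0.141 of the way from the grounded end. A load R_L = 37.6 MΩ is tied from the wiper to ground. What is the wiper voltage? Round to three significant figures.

V_out ≈ 2.35 V

The pot divides into 5.317 MΩ above the wiper and 0.8728 MΩ below.
R_L loads the lower segment: effective lower R = 0.8530 MΩ.
Then V_out = V_in · 0.8530/(5.317 + 0.8530) = 2.350 V.
(Unloaded: V_out = x·V_in = 2.40 V.)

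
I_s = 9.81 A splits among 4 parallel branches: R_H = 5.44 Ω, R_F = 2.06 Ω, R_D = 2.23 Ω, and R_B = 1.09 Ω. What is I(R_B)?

I ≈ 4.42 A

ΣG = 1/5.44 + 1/2.06 + 1/2.23 + 1/1.09 = 2.035.
Current divider: I(R_B) = I_s · G_k/ΣG = 9.81 × (0.9174/2.035) = 9.81 × 0.4508 = 4.422 A.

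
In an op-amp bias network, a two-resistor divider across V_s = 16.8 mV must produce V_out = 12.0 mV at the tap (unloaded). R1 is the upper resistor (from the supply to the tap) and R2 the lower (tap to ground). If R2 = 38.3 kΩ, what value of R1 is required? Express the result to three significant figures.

R1 ≈ 15.3 kΩ

V_out/V_s = R2/(R1+R2) = 0.7143.
Rearranging, R1 = R2·(1−k)/k = 38.3 × 0.4000 = 15.32 kΩ.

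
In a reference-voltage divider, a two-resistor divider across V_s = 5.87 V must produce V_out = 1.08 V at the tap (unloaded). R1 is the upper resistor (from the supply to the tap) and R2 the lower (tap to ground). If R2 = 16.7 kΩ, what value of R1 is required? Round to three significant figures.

R1 ≈ 74.1 kΩ

The divider ratio is R2/(R1+R2) = 1.08/5.87 = 0.1840.
Rearranging, R1 = R2·(1−k)/k = 16.7 × 4.435 = 74.07 kΩ.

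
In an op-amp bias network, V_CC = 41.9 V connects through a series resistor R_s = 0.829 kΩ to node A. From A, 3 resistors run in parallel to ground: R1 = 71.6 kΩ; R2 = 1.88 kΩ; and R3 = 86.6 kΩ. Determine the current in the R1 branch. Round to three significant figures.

Equivalent of the parallel group: R_p = 1.794 kΩ.
V_A = 41.9 × 1.794/2.623 = 28.66 V.
Branch current I = V_A/R1 = 28.66/71.6 = 0.4002 mA.

I ≈ 0.400 mA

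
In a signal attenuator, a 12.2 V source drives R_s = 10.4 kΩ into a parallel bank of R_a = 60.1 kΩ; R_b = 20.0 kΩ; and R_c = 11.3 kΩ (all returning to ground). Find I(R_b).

Parallel bank: R_p = 1/(1/60.1 + 1/20.0 + 1/11.3) = 6.446 kΩ.
Node voltage V_A = V_DC · R_p/(R_s + R_p) = 12.2 × 0.3826 = 4.668 V.
Branch current I = V_A/R_b = 4.668/20.0 = 0.2334 mA.

I ≈ 0.233 mA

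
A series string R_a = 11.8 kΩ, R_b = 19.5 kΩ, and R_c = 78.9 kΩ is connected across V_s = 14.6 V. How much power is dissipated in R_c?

P ≈ 1.38 mW

ΣR = 110.2 kΩ → I = 14.6/110.2 = 0.1325 mA.
P = I²R = 0.01755 × 78.9 = 1.385 mW.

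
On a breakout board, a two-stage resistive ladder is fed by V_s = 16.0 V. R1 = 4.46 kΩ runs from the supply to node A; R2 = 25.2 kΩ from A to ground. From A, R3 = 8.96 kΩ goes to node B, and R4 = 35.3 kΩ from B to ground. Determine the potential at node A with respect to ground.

V_A ≈ 12.5 V

Looking into the second stage from A: R3 + R4 = 44.26 kΩ appears in parallel with R2.
Effective lower resistance at A: R2 ‖ 44.26 = 16.06 kΩ.
First divider: V_A = V_s · 16.06/(4.46 + 16.06) = 12.52 V.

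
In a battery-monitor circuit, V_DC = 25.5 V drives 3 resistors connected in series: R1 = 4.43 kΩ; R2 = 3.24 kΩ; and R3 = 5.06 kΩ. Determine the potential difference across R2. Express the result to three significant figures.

V ≈ 6.49 V

ΣR = 4.43 + 3.24 + 5.06 = 12.73 kΩ.
Voltage divider: V = V_DC · (3.240 / 12.73) = 25.5 × 0.2545 = 6.490 V.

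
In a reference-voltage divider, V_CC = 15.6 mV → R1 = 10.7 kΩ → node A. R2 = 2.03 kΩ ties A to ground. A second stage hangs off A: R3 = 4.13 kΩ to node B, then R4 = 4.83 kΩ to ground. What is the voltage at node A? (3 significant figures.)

V_A ≈ 2.09 mV

The second stage (R3 + R4 = 8.960 kΩ) loads node A in parallel with R2.
R2 ‖ (R3+R4) = 1.655 kΩ.
So V_A = 15.6 × 0.1340 = 2.090 mV.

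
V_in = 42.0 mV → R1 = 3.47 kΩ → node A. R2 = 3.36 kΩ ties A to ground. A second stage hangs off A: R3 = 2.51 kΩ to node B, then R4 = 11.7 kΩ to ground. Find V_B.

Node A sees R2 in parallel with the series input of stage 2, R3 + R4 = 14.21 kΩ.
Effective lower resistance at A: R2 ‖ 14.21 = 2.717 kΩ.
So V_A = 42.0 × 0.4392 = 18.45 mV.
Then the unloaded second divider: V_B = V_A × R4/(R3+R4) = 18.45 × 0.8234 = 15.19 mV.

V_B ≈ 15.2 mV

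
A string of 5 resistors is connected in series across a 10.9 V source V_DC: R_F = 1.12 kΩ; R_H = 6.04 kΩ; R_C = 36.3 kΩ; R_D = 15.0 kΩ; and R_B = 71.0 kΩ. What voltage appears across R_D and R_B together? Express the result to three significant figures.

V ≈ 7.24 V

Total series resistance ΣR = 1.12 + 6.04 + 36.3 + 15.0 + 71.0 = 129.5 kΩ.
R_{R_D..R_B} = 15.0 + 71.0 = 86.00 kΩ.
By the voltage-divider rule, V = 10.9 × 86.00/129.5 = 7.241 V.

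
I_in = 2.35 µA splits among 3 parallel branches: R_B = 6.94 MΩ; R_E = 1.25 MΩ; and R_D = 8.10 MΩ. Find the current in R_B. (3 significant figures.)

Conductances: ΣG = 1/6.94 + 1/1.25 + 1/8.10 = 1.068 (1/MΩ).
By the current-divider rule, I = I_in · G_k/ΣG = 2.35 × 0.1350 = 0.3172 µA.

I ≈ 0.317 µA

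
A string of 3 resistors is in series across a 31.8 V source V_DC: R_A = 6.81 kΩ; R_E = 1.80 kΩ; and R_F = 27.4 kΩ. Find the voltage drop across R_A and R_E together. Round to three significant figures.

V ≈ 7.60 V

Total series resistance ΣR = 6.81 + 1.80 + 27.4 = 36.01 kΩ.
R_{R_A..R_E} = 6.81 + 1.80 = 8.610 kΩ.
By the voltage-divider rule, V = 31.8 × 8.610/36.01 = 7.603 V.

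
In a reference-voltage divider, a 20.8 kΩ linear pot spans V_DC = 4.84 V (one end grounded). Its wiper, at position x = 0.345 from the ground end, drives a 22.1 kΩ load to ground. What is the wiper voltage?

Split the track: R_lower = x·R_p = 7.176 kΩ, R_upper = (1−x)·R_p = 13.62 kΩ.
Lower segment in parallel with the load: 7.176 ‖ 22.1 = 5.417 kΩ.
Loaded-divider output: V_out = 4.84 × 0.2845 = 1.377 V.
(Unloaded: V_out = x·V_DC = 1.67 V.)

V_out ≈ 1.38 V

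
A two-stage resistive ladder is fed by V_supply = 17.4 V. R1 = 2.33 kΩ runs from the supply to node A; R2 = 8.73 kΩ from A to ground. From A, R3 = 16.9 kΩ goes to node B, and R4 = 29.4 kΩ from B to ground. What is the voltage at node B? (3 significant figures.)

V_B ≈ 8.39 V

Node A sees R2 in parallel with the series input of stage 2, R3 + R4 = 46.30 kΩ.
Effective lower resistance at A: R2 ‖ 46.30 = 7.345 kΩ.
So V_A = 17.4 × 0.7592 = 13.21 V.
Then the unloaded second divider: V_B = V_A × R4/(R3+R4) = 13.21 × 0.6350 = 8.388 V.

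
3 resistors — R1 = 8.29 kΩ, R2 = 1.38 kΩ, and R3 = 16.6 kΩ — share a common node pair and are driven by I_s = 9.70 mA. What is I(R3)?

I ≈ 0.645 mA

Conductances: ΣG = 1/8.29 + 1/1.38 + 1/16.6 = 0.9055 (1/kΩ).
By the current-divider rule, I = I_s · G_k/ΣG = 9.70 × 0.06653 = 0.6453 mA.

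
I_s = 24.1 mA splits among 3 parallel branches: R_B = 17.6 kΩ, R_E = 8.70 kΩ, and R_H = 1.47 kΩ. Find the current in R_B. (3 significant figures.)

ΣG = 1/17.6 + 1/8.70 + 1/1.47 = 0.8520.
Current divider: I(R_B) = I_s · G_k/ΣG = 24.1 × (0.05682/0.8520) = 24.1 × 0.06669 = 1.607 mA.

I ≈ 1.61 mA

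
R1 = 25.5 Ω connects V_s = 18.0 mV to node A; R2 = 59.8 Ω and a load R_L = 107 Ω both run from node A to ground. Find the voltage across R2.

V_out ≈ 10.8 mV

First combine the lower leg with the load: R2 ‖ R_L = 38.36 Ω.
Now apply the divider: V_out = 18.0 × 0.6007 = 10.81 mV.
(Unloaded it would be 12.6 mV; the load pulls it down.)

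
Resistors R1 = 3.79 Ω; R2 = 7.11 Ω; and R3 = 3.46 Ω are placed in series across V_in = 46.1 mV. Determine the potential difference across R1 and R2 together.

Series total: ΣR = 3.79 + 7.11 + 3.46 = 14.36 Ω.
R_{R1..R2} = 3.79 + 7.11 = 10.90 Ω.
By the voltage-divider rule, V = 46.1 × 10.90/14.36 = 34.99 mV.

V ≈ 35.0 mV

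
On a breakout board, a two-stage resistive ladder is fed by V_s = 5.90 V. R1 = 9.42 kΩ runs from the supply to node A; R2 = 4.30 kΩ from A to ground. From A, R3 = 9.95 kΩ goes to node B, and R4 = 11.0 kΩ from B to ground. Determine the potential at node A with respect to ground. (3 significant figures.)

V_A ≈ 1.62 V

Node A sees R2 in parallel with the series input of stage 2, R3 + R4 = 20.95 kΩ.
Effective lower resistance at A: R2 ‖ 20.95 = 3.568 kΩ.
V_A = 5.90 × 3.568/(9.42 + 3.568) = 1.621 V.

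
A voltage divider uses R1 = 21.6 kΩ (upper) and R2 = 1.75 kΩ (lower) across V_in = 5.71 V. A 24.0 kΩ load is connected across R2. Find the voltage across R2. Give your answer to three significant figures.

V_out ≈ 0.401 V

The load sits in parallel with R2, giving an effective lower resistance R2' = R2·R_L/(R2+R_L) = 1.631 kΩ.
Voltage divider with the loaded lower leg: V_out = 5.71 × 1.631/(21.6 + 1.631) = 5.71 × 0.07021 = 0.4009 V.
(Unloaded it would be 0.428 V; the load pulls it down.)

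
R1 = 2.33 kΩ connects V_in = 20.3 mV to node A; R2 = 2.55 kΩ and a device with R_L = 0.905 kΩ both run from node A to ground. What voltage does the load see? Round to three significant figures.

The load sits in parallel with R2, giving an effective lower resistance R2' = R2·R_L/(R2+R_L) = 0.6679 kΩ.
Then V_out = V_in · R2'/(R1 + R2') = 20.3 × 0.6679/2.998 = 4.523 mV.

V_out ≈ 4.52 mV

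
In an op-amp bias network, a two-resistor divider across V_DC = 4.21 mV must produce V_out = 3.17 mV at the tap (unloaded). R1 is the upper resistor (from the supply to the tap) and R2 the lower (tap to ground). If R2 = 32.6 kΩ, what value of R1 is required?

V_out/V_DC = R2/(R1+R2) = 0.7530.
Rearranging, R1 = R2·(1−k)/k = 32.6 × 0.3281 = 10.70 kΩ.

R1 ≈ 10.7 kΩ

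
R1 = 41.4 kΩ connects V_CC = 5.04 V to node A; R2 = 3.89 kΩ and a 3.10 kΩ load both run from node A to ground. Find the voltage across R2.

The load sits in parallel with R2, giving an effective lower resistance R2' = R2·R_L/(R2+R_L) = 1.725 kΩ.
Voltage divider with the loaded lower leg: V_out = 5.04 × 1.725/(41.4 + 1.725) = 5.04 × 0.04000 = 0.2016 V.

V_out ≈ 0.202 V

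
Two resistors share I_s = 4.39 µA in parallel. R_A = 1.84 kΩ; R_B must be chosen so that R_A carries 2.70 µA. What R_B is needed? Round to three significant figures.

Two-branch current divider: I_A = I_s · R_B/(R_A + R_B).
2.70/4.39 = R_B/(R_A + R_B) → R_B = R_A · (0.6150)/(1 − 0.6150) = 1.84 × 1.598 = 2.940 kΩ.

R_B ≈ 2.94 kΩ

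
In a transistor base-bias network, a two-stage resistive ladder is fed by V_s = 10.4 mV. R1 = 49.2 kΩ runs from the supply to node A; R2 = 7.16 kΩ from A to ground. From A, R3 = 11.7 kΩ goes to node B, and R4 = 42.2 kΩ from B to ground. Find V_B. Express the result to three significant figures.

V_B ≈ 0.927 mV

The second stage (R3 + R4 = 53.90 kΩ) loads node A in parallel with R2.
R2 ‖ (R3+R4) = 6.320 kΩ.
So V_A = 10.4 × 0.1138 = 1.184 mV.
Then the unloaded second divider: V_B = V_A × R4/(R3+R4) = 1.184 × 0.7829 = 0.9269 mV.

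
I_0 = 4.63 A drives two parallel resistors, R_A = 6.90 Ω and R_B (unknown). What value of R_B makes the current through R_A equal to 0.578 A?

R_B ≈ 0.984 Ω

Two-branch current divider: I_A = I_0 · R_B/(R_A + R_B).
0.578/4.63 = R_B/(R_A + R_B) → R_B = R_A · (0.1248)/(1 − 0.1248) = 6.90 × 0.1426 = 0.9843 Ω.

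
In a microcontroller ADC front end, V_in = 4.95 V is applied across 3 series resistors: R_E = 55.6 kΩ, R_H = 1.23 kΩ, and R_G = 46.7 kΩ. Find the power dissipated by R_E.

P ≈ 0.127 mW

The common current is I = 4.95/103.5 = 0.04781 mA.
P(R_E) = I²·R_E = (0.04781)² × 55.6 = 0.1271 mW.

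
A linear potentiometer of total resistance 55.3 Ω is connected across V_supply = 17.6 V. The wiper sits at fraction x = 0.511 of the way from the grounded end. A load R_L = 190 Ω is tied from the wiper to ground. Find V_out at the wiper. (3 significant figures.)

V_out ≈ 8.38 V

Lower segment x·R_p = 28.26 Ω; upper segment (1−x)·R_p = 27.04 Ω.
Lower segment in parallel with the load: 28.26 ‖ 190 = 24.60 Ω.
Then V_out = V_supply · 24.60/(27.04 + 24.60) = 8.384 V.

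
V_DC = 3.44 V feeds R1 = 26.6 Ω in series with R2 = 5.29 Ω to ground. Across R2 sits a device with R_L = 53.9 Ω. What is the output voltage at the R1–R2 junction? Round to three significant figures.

V_out ≈ 0.527 V

R2 ‖ R_L = (5.29 × 53.9)/(5.29 + 53.9) = 4.817 Ω.
Voltage divider with the loaded lower leg: V_out = 3.44 × 4.817/(26.6 + 4.817) = 3.44 × 0.1533 = 0.5275 V.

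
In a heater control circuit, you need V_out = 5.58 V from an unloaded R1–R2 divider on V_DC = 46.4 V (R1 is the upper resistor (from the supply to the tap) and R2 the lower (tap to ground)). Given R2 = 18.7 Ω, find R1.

R1 ≈ 137 Ω

V_out/V_DC = R2/(R1+R2) = 0.1203.
R1 = R2·(1/k − 1) = 18.7 × 7.315 = 136.8 Ω.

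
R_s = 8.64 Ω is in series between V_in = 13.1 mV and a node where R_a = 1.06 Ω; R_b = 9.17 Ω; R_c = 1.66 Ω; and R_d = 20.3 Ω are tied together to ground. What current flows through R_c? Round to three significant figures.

I ≈ 0.502 mA

Parallel bank: R_p = 1/(1/1.06 + 1/9.17 + 1/1.66 + 1/20.3) = 0.5868 Ω.
V_A = 13.1 × 0.5868/9.227 = 0.8331 mV.
I(R_c) = V_A / R_c = 0.8331/1.66 = 0.5019 mA.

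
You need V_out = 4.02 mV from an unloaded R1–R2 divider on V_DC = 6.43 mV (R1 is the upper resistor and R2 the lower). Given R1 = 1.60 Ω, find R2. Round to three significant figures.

R2 ≈ 2.67 Ω

Required fraction k = V_out/V_DC = 0.6252.
Rearranging, R2 = R1·k/(1−k) = 1.60 × 1.668 = 2.669 Ω.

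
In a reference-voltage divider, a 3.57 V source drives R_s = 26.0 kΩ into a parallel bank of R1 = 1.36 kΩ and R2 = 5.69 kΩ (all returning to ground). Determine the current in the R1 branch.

Parallel bank: R_p = 1/(1/1.36 + 1/5.69) = 1.098 kΩ.
V_A = 3.57 × 1.098/27.10 = 0.1446 V.
I(R1) = V_A / R1 = 0.1446/1.36 = 0.1063 mA.
(Check via current divider: I_total = 0.1317 mA; share G_k/ΣG = 0.8071 → same result.)

I ≈ 0.106 mA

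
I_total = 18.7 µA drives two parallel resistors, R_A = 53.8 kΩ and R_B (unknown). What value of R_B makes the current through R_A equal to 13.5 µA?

Two-branch current divider: I_A = I_total · R_B/(R_A + R_B).
13.5/18.7 = R_B/(R_A + R_B) → R_B = R_A · (0.7219)/(1 − 0.7219) = 53.8 × 2.596 = 139.7 kΩ.

R_B ≈ 140 kΩ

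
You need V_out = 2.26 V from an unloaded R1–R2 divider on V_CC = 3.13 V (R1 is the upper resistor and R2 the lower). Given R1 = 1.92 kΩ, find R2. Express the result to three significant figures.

R2 ≈ 4.99 kΩ

V_out/V_CC = R2/(R1+R2) = 0.7220.
R2 = R1 · 0.7220/(1 − 0.7220) = 4.988 kΩ.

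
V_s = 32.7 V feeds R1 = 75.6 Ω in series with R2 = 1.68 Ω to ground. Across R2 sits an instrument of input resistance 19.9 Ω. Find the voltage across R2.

V_out ≈ 0.657 V

First combine the lower leg with the load: R2 ‖ R_L = 1.549 Ω.
Now apply the divider: V_out = 32.7 × 0.02008 = 0.6566 V.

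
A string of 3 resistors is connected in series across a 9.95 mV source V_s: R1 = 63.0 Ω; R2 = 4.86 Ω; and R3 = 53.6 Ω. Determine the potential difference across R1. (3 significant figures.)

V ≈ 5.16 mV

ΣR = 63.0 + 4.86 + 53.6 = 121.5 Ω.
Voltage divider: V = V_s · (63.00 / 121.5) = 9.95 × 0.5187 = 5.161 mV.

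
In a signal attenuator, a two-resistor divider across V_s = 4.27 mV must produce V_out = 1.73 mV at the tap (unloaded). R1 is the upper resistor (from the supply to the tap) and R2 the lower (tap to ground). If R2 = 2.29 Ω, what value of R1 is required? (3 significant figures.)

V_out/V_s = R2/(R1+R2) = 0.4052.
Rearranging, R1 = R2·(1−k)/k = 2.29 × 1.468 = 3.362 Ω.

R1 ≈ 3.36 Ω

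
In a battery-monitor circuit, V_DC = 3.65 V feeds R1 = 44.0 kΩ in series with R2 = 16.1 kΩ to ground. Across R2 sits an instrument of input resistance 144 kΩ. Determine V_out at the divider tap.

R2 ‖ R_L = (16.1 × 144)/(16.1 + 144) = 14.48 kΩ.
Then V_out = V_DC · R2'/(R1 + R2') = 3.65 × 14.48/58.48 = 0.9038 V.

V_out ≈ 0.904 V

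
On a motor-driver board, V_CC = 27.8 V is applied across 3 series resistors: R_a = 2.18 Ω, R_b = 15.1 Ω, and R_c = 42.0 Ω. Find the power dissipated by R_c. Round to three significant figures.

P ≈ 9.24 W

Series current I = V_CC/ΣR = 27.8/59.28 = 0.4690 A.
P(R_c) = I²·R_c = (0.4690)² × 42.0 = 9.237 W.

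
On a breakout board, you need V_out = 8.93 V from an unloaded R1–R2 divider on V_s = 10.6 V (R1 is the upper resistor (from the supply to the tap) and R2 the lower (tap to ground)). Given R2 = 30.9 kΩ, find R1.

Required fraction k = V_out/V_s = 0.8425.
Rearranging, R1 = R2·(1−k)/k = 30.9 × 0.1870 = 5.779 kΩ.

R1 ≈ 5.78 kΩ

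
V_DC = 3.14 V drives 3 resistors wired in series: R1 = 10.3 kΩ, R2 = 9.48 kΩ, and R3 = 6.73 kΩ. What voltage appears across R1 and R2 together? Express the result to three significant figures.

V ≈ 2.34 V

Series total: ΣR = 10.3 + 9.48 + 6.73 = 26.51 kΩ.
R_{R1..R2} = 10.3 + 9.48 = 19.78 kΩ.
V = V_DC · R/ΣR = 3.14 × 0.7461 = 2.343 V.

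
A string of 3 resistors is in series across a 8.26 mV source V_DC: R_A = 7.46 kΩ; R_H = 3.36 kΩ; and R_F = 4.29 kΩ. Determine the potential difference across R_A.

Total series resistance ΣR = 7.46 + 3.36 + 4.29 = 15.11 kΩ.
V = V_DC · R/ΣR = 8.26 × 0.4937 = 4.078 mV.

V ≈ 4.08 mV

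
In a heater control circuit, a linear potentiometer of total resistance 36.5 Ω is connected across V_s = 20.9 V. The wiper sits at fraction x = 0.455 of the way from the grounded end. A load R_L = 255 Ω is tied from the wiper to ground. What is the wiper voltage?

V_out ≈ 9.18 V

Lower segment x·R_p = 16.61 Ω; upper segment (1−x)·R_p = 19.89 Ω.
Lower segment in parallel with the load: 16.61 ‖ 255 = 15.59 Ω.
Then V_out = V_s · 15.59/(19.89 + 15.59) = 9.184 V.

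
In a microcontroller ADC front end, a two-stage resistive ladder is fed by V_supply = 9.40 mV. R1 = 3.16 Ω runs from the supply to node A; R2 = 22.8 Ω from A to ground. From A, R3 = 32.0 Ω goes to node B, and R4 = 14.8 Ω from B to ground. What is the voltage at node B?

The second stage (R3 + R4 = 46.80 Ω) loads node A in parallel with R2.
R2 ‖ (R3+R4) = 15.33 Ω.
First divider: V_A = V_supply · 15.33/(3.16 + 15.33) = 7.794 mV.
V_B = V_A × 0.3162 = 2.465 mV.

V_B ≈ 2.46 mV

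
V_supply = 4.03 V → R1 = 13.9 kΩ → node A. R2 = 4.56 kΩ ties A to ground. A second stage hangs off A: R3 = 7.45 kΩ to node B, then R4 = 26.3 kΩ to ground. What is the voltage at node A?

V_A ≈ 0.904 V

Looking into the second stage from A: R3 + R4 = 33.75 kΩ appears in parallel with R2.
Effective lower resistance at A: R2 ‖ 33.75 = 4.017 kΩ.
V_A = 4.03 × 4.017/(13.9 + 4.017) = 0.9036 V.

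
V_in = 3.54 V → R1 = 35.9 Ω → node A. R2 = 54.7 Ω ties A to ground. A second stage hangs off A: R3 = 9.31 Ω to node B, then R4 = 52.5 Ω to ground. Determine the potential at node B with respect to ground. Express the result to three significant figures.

V_B ≈ 1.34 V

Looking into the second stage from A: R3 + R4 = 61.81 Ω appears in parallel with R2.
Effective lower resistance at A: R2 ‖ 61.81 = 29.02 Ω.
V_A = 3.54 × 29.02/(35.9 + 29.02) = 1.582 V.
Then the unloaded second divider: V_B = V_A × R4/(R3+R4) = 1.582 × 0.8494 = 1.344 V.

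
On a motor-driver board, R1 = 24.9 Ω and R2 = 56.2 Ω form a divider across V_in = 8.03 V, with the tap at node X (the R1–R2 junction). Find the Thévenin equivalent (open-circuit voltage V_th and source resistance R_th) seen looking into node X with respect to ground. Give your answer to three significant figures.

V_th ≈ 5.56 V, R_th ≈ 17.3 Ω

V_th is the unloaded tap voltage: V_in · R2/(R1+R2) = 8.03 × 0.6930 = 5.565 V.
Zeroing V_in shorts the top of R1 to ground, so R_th = R1 ‖ R2 = 17.25 Ω.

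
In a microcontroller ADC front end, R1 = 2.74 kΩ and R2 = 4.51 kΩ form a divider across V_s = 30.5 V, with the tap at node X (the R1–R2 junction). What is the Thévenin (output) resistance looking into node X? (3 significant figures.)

Looking into X with the source shorted: R_th = R1·R2/(R1+R2) = 2.740 × 4.51/7.250 = 1.704 kΩ.

R_th ≈ 1.70 kΩ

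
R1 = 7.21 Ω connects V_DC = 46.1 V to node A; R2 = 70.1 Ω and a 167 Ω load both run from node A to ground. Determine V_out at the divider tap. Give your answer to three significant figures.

V_out ≈ 40.2 V

R2 ‖ R_L = (70.1 × 167)/(70.1 + 167) = 49.37 Ω.
Voltage divider with the loaded lower leg: V_out = 46.1 × 49.37/(7.21 + 49.37) = 46.1 × 0.8726 = 40.23 V.
(Unloaded it would be 41.8 V; the load pulls it down.)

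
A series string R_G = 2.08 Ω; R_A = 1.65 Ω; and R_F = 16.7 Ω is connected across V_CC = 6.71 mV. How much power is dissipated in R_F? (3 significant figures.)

P ≈ 1.80 µW

ΣR = 20.43 Ω → I = 6.71/20.43 = 0.3284 mA.
V(R_F) = I·R = 5.485 mV; P = V·I = 5.485 × 0.3284 = 1.801 µW.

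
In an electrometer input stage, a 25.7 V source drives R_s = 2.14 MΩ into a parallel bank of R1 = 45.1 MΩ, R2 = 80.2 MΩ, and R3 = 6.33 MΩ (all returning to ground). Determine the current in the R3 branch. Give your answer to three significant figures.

Combine the parallel branches: R_p = (1/45.1 + 1/80.2 + 1/6.33)⁻¹ = 5.192 MΩ.
V_A = 25.7 × 5.192/7.332 = 18.20 V.
I(R3) = V_A / R3 = 18.20/6.33 = 2.875 µA.
(Equivalently: I_total = 3.505 µA, then current-divider fraction G_k/ΣG = 0.8202.)

I ≈ 2.87 µA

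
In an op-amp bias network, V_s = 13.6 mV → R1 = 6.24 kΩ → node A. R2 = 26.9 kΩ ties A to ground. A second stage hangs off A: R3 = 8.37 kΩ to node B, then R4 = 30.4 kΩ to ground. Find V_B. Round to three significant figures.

Looking into the second stage from A: R3 + R4 = 38.77 kΩ appears in parallel with R2.
R2 ‖ (R3+R4) = 15.88 kΩ.
So V_A = 13.6 × 0.7179 = 9.764 mV.
Then the unloaded second divider: V_B = V_A × R4/(R3+R4) = 9.764 × 0.7841 = 7.656 mV.

V_B ≈ 7.66 mV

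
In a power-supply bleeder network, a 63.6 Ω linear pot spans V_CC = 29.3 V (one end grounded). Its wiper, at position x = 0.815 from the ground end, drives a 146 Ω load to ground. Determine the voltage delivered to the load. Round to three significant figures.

V_out ≈ 22.4 V

Lower segment x·R_p = 51.83 Ω; upper segment (1−x)·R_p = 11.77 Ω.
Lower segment in parallel with the load: 51.83 ‖ 146 = 38.25 Ω.
Loaded-divider output: V_out = 29.3 × 0.7648 = 22.41 V.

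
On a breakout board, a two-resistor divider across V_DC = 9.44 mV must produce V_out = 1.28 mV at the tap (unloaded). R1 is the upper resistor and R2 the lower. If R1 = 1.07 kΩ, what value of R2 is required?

The divider ratio is R2/(R1+R2) = 1.28/9.44 = 0.1356.
R2 = R1 · 0.1356/(1 − 0.1356) = 0.1678 kΩ.

R2 ≈ 0.168 kΩ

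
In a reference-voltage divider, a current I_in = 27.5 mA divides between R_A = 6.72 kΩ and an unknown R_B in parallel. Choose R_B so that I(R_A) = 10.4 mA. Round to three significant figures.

The fraction through R_A equals R_B/(R_A+R_B).
10.4/27.5 = R_B/(R_A + R_B) → R_B = R_A · (0.3782)/(1 − 0.3782) = 6.72 × 0.6082 = 4.087 kΩ.

R_B ≈ 4.09 kΩ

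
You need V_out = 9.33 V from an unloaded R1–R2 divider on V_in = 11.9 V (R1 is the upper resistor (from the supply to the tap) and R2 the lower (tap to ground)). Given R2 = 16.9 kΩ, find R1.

R1 ≈ 4.66 kΩ

Required fraction k = V_out/V_in = 0.7840.
Rearranging, R1 = R2·(1−k)/k = 16.9 × 0.2755 = 4.655 kΩ.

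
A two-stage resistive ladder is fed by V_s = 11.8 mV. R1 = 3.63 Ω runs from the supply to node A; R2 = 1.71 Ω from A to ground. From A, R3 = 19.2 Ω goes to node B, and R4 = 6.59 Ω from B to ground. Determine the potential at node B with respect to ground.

V_B ≈ 0.924 mV

The second stage (R3 + R4 = 25.79 Ω) loads node A in parallel with R2.
R2 ‖ (R3+R4) = 1.604 Ω.
V_A = 11.8 × 1.604/(3.63 + 1.604) = 3.616 mV.
V_B = V_A × 0.2555 = 0.9239 mV.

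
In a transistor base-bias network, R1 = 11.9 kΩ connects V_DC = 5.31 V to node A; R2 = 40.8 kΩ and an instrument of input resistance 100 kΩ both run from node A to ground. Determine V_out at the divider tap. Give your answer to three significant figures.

V_out ≈ 3.76 V

R2 ‖ R_L = (40.8 × 100)/(40.8 + 100) = 28.98 kΩ.
Now apply the divider: V_out = 5.31 × 0.7089 = 3.764 V.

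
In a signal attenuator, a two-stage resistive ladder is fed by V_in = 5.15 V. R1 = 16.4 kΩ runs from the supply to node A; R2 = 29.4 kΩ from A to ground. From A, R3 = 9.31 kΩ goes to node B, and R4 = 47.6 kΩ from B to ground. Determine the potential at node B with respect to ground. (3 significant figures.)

Looking into the second stage from A: R3 + R4 = 56.91 kΩ appears in parallel with R2.
R2 ‖ (R3+R4) = 19.39 kΩ.
V_A = 5.15 × 19.39/(16.4 + 19.39) = 2.790 V.
Stage 2 is unloaded, so V_B = V_A · R4/(R3+R4) = 2.790 × 47.6/56.91 = 2.333 V.

V_B ≈ 2.33 V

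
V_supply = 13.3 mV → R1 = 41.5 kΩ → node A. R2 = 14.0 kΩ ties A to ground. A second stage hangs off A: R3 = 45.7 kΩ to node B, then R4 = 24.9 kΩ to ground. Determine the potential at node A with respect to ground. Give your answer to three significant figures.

Node A sees R2 in parallel with the series input of stage 2, R3 + R4 = 70.60 kΩ.
Effective lower resistance at A: R2 ‖ 70.60 = 11.68 kΩ.
So V_A = 13.3 × 0.2197 = 2.922 mV.

V_A ≈ 2.92 mV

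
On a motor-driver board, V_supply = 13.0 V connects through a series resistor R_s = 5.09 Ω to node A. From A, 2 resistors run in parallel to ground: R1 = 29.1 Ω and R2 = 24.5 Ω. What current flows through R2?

Equivalent of the parallel group: R_p = 13.30 Ω.
Node voltage V_A = V_supply · R_p/(R_s + R_p) = 13.0 × 0.7232 = 9.402 V.
I(R2) = V_A / R2 = 9.402/24.5 = 0.3838 A.

I ≈ 0.384 A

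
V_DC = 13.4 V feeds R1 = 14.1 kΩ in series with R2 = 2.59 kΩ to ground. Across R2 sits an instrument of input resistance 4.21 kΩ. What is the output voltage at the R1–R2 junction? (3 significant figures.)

V_out ≈ 1.37 V

R2 ‖ R_L = (2.59 × 4.21)/(2.59 + 4.21) = 1.604 kΩ.
Voltage divider with the loaded lower leg: V_out = 13.4 × 1.604/(14.1 + 1.604) = 13.4 × 0.1021 = 1.368 V.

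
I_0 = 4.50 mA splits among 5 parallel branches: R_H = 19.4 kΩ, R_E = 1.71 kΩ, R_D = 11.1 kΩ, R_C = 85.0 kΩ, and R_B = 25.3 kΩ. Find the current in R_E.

ΣG = 1/19.4 + 1/1.71 + 1/11.1 + 1/85.0 + 1/25.3 = 0.7777.
By the current-divider rule, I = I_0 · G_k/ΣG = 4.50 × 0.7519 = 3.384 mA.

I ≈ 3.38 mA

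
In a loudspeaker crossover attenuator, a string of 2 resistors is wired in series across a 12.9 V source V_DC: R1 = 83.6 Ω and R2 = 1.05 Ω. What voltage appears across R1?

V ≈ 12.7 V

Total series resistance ΣR = 83.6 + 1.05 = 84.65 Ω.
V = V_DC · R/ΣR = 12.9 × 0.9876 = 12.74 V.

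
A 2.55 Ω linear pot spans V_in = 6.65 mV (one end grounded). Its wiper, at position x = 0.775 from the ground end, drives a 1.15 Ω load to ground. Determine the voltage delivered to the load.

V_out ≈ 3.72 mV

Lower segment x·R_p = 1.976 Ω; upper segment (1−x)·R_p = 0.5737 Ω.
(x·R_p) ‖ R_L = 0.7270 Ω.
Then V_out = V_in · 0.7270/(0.5737 + 0.7270) = 3.717 mV.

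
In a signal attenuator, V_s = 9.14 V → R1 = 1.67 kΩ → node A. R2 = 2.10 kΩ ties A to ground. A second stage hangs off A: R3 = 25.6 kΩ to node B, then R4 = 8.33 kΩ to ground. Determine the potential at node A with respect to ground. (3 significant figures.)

V_A ≈ 4.96 V

Looking into the second stage from A: R3 + R4 = 33.93 kΩ appears in parallel with R2.
R2 ‖ (R3+R4) = 1.978 kΩ.
So V_A = 9.14 × 0.5422 = 4.955 V.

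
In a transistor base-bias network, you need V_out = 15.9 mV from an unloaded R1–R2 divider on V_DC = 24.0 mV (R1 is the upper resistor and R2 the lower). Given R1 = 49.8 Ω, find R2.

R2 ≈ 97.8 Ω

The divider ratio is R2/(R1+R2) = 15.9/24.0 = 0.6625.
Rearranging, R2 = R1·k/(1−k) = 49.8 × 1.963 = 97.76 Ω.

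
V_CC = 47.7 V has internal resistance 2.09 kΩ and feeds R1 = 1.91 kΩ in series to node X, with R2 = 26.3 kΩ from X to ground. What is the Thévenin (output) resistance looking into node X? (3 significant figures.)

R1' = 2.09 + 1.91 = 4.000 kΩ (source resistance + R1).
Zeroing V_CC shorts the top of R1' to ground, so R_th = R1' ‖ R2 = 3.472 kΩ.

R_th ≈ 3.47 kΩ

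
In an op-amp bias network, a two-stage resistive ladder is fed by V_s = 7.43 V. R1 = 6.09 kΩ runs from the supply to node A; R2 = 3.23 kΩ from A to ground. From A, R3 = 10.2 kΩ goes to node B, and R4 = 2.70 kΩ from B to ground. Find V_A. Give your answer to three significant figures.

The second stage (R3 + R4 = 12.90 kΩ) loads node A in parallel with R2.
R2 ‖ (R3+R4) = 2.583 kΩ.
V_A = 7.43 × 2.583/(6.09 + 2.583) = 2.213 V.

V_A ≈ 2.21 V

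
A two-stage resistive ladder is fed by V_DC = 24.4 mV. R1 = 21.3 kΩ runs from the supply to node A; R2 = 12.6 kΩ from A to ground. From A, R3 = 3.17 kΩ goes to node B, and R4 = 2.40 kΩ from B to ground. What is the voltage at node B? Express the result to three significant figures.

V_B ≈ 1.61 mV

Looking into the second stage from A: R3 + R4 = 5.570 kΩ appears in parallel with R2.
R2 ‖ (R3+R4) = 3.863 kΩ.
V_A = 24.4 × 3.863/(21.3 + 3.863) = 3.745 mV.
V_B = V_A × 0.4309 = 1.614 mV.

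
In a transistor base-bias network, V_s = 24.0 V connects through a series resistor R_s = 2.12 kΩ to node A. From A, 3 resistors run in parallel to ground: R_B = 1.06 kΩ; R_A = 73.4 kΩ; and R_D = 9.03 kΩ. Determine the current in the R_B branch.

Equivalent of the parallel group: R_p = 0.9365 kΩ.
V_A = 24.0 × 0.9365/3.057 = 7.354 V.
Branch current I = V_A/R_B = 7.354/1.06 = 6.937 mA.
(Equivalently: I_total = 7.852 mA, then current-divider fraction G_k/ΣG = 0.8835.)

I ≈ 6.94 mA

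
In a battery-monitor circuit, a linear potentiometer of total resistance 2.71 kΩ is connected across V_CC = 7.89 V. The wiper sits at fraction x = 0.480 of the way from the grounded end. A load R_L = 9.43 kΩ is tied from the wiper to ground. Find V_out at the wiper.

V_out ≈ 3.53 V

Split the track: R_lower = x·R_p = 1.301 kΩ, R_upper = (1−x)·R_p = 1.409 kΩ.
(x·R_p) ‖ R_L = 1.143 kΩ.
Loaded-divider output: V_out = 7.89 × 0.4479 = 3.534 V.
(Unloaded: V_out = x·V_CC = 3.79 V.)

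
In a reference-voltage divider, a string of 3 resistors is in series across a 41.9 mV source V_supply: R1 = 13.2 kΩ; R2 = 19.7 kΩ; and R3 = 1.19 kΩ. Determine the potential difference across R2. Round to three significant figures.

V ≈ 24.2 mV

Total series resistance ΣR = 13.2 + 19.7 + 1.19 = 34.09 kΩ.
V = V_supply · R/ΣR = 41.9 × 0.5779 = 24.21 mV.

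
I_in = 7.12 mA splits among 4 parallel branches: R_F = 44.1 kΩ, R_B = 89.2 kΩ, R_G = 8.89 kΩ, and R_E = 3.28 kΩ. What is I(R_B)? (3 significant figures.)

Conductances: ΣG = 1/44.1 + 1/89.2 + 1/8.89 + 1/3.28 = 0.4513 (1/kΩ).
By the current-divider rule, I = I_in · G_k/ΣG = 7.12 × 0.02484 = 0.1769 mA.

I ≈ 0.177 mA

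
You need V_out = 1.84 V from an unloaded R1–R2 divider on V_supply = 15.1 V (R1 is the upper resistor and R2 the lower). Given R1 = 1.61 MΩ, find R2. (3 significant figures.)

R2 ≈ 0.223 MΩ

V_out/V_supply = R2/(R1+R2) = 0.1219.
Rearranging, R2 = R1·k/(1−k) = 1.61 × 0.1388 = 0.2234 MΩ.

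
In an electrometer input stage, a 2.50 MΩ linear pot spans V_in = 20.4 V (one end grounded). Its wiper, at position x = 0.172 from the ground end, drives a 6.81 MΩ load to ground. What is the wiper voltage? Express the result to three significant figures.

Split the track: R_lower = x·R_p = 0.4300 MΩ, R_upper = (1−x)·R_p = 2.070 MΩ.
Lower segment in parallel with the load: 0.4300 ‖ 6.81 = 0.4045 MΩ.
Loaded-divider output: V_out = 20.4 × 0.1635 = 3.334 V.
(Unloaded: V_out = x·V_in = 3.51 V.)

V_out ≈ 3.33 V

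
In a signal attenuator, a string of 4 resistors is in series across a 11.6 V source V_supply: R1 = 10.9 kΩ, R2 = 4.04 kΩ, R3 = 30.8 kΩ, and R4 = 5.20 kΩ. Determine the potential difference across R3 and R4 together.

ΣR = 10.9 + 4.04 + 30.8 + 5.20 = 50.94 kΩ.
R_{R3..R4} = 30.8 + 5.20 = 36.00 kΩ.
By the voltage-divider rule, V = 11.6 × 36.00/50.94 = 8.198 V.

V ≈ 8.20 V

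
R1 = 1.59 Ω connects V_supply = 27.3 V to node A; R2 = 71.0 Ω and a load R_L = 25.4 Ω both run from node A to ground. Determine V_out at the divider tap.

First combine the lower leg with the load: R2 ‖ R_L = 18.71 Ω.
Now apply the divider: V_out = 27.3 × 0.9217 = 25.16 V.

V_out ≈ 25.2 V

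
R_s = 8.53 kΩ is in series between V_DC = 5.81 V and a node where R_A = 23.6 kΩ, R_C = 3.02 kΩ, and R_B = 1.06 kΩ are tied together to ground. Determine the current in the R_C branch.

I ≈ 0.157 mA

Equivalent of the parallel group: R_p = 0.7594 kΩ.
V_A by voltage divider: V_A = 5.81 × 0.7594/(8.53 + 0.7594) = 0.4749 V.
I(R_C) = V_A / R_C = 0.4749/3.02 = 0.1573 mA.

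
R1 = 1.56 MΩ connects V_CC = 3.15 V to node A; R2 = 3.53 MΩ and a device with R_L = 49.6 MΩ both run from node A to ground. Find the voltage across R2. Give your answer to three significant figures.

V_out ≈ 2.14 V

First combine the lower leg with the load: R2 ‖ R_L = 3.295 MΩ.
Then V_out = V_CC · R2'/(R1 + R2') = 3.15 × 3.295/4.855 = 2.138 V.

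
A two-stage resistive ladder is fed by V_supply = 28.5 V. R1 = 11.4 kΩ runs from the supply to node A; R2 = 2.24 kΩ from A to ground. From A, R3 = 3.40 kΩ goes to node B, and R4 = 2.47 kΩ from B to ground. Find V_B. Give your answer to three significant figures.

Looking into the second stage from A: R3 + R4 = 5.870 kΩ appears in parallel with R2.
R2 ‖ (R3+R4) = 1.621 kΩ.
First divider: V_A = V_supply · 1.621/(11.4 + 1.621) = 3.549 V.
V_B = V_A × 0.4208 = 1.493 V.

V_B ≈ 1.49 V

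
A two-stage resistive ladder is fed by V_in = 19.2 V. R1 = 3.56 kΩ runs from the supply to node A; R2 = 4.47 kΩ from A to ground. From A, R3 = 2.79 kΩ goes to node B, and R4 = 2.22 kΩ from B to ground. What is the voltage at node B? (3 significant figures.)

V_B ≈ 3.39 V

Node A sees R2 in parallel with the series input of stage 2, R3 + R4 = 5.010 kΩ.
Effective lower resistance at A: R2 ‖ 5.010 = 2.362 kΩ.
So V_A = 19.2 × 0.3989 = 7.659 V.
V_B = V_A × 0.4431 = 3.394 V.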